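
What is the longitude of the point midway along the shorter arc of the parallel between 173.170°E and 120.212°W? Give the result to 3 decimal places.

153.521°W

Signed shortest Δλ from +173.170° to -120.212° is +66.618°.
Midpoint longitude = +173.170° + (+66.618°)/2 = +173.170° + 33.309° = +206.479°.
Normalise into (−180°, 180°]: -153.521°.
(The naïve average (+173.170 + -120.212)/2 = 26.479° is on the wrong side of the globe.)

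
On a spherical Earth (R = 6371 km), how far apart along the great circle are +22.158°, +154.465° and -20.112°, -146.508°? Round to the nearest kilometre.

Δλ = -146.508 − 154.465 = -300.973°; wrapped into (−180°, 180°]: 59.027°.
Δφ = -20.112 − 22.158 = -42.270°.
a = sin²(Δφ/2) + cos φ₁ · cos φ₂ · sin²(Δλ/2) = 0.341063.
c = 2·atan2(√a, √(1−a)) = 1.24731 rad → d = 6371·c ≈ 7946.61 km.

7947 km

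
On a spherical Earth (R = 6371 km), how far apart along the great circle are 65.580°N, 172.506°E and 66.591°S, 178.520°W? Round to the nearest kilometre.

14714 km

Δλ = -178.520 − 172.506 = -351.026°; wrapped into (−180°, 180°]: 8.974°.
Δφ = -66.591 − 65.580 = -132.171°.
a = sin²(Δφ/2) + cos φ₁ · cos φ₂ · sin²(Δλ/2) = 0.836678.
c = 2·atan2(√a, √(1−a)) = 2.30954 rad → d = 6371·c ≈ 14714.05 km.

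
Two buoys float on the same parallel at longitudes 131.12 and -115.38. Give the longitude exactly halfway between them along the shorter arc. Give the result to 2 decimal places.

-172.13°

Signed shortest Δλ from +131.12° to -115.38° is +113.50°.
Midpoint longitude = +131.12° + (+113.50°)/2 = +131.12° + 56.75° = +187.87°.
Normalise into (−180°, 180°]: -172.13°.
(The naïve average (+131.12 + -115.38)/2 = 7.87° is on the wrong side of the globe.)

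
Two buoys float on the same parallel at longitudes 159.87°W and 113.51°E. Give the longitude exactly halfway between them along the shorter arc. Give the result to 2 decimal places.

156.82°E

Signed shortest Δλ from -159.87° to +113.51° is -86.62°.
Midpoint longitude = -159.87° + (-86.62°)/2 = -159.87° − 43.31° = -203.18°.
Normalise into (−180°, 180°]: +156.82°.
(The naïve average (-159.87 + +113.51)/2 = -23.18° is on the wrong side of the globe.)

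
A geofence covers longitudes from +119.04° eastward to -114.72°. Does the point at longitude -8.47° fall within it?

No

Band width going east from +119.04° to -114.72°: ((-114.72 − 119.04) mod 360) = 126.24°.
Offset of -8.47° east of the west edge: ((-8.47 − 119.04) mod 360) = 232.49°.
232.49° > 126.24° ⇒ outside.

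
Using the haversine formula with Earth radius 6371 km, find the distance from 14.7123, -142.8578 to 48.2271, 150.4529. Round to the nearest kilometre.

Δλ = 150.4529 − -142.8578 = 293.3107°; wrapped into (−180°, 180°]: -66.6893°.
Δφ = 48.2271 − 14.7123 = 33.5148°.
a = sin²(Δφ/2) + cos φ₁ · cos φ₂ · sin²(Δλ/2) = 0.277810.
c = 2·atan2(√a, √(1−a)) = 1.11031 rad → d = 6371·c ≈ 7073.81 km.

7074 km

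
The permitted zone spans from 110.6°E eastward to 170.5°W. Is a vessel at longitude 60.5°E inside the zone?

No

Band width going east from +110.6° to -170.5°: ((-170.5 − 110.6) mod 360) = 78.9°.
Offset of +60.5° east of the west edge: ((60.5 − 110.6) mod 360) = 309.9°.
309.9° > 78.9° ⇒ outside.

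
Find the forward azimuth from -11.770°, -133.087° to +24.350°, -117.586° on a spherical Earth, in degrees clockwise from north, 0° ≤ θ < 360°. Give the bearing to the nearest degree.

Δλ = -117.586 − -133.087 = 15.501°.
θ = atan2( sin Δλ · cos φ₂ , cos φ₁ · sin φ₂ − sin φ₁ · cos φ₂ · cos Δλ )
  = atan2(0.24348, 0.58272) = 22.677° → normalised to [0°, 360°): 22.677°.

23°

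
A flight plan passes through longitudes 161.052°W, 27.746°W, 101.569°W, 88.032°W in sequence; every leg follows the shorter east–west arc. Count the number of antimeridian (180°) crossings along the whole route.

0

Leg 1: -161.052° → -27.746°, shortest Δλ = 133.306° (east) — does not cross 180°.
Leg 2: -27.746° → -101.569°, shortest Δλ = -73.823° (west) — does not cross 180°.
Leg 3: -101.569° → -88.032°, shortest Δλ = 13.537° (east) — does not cross 180°.
Total crossings: 0.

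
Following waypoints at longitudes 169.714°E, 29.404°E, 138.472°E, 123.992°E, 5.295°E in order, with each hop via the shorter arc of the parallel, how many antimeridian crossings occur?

Leg 1: +169.714° → +29.404°, shortest Δλ = -140.31° (west) — does not cross 180°.
Leg 2: +29.404° → +138.472°, shortest Δλ = 109.068° (east) — does not cross 180°.
Leg 3: +138.472° → +123.992°, shortest Δλ = -14.48° (west) — does not cross 180°.
Leg 4: +123.992° → +5.295°, shortest Δλ = -118.697° (west) — does not cross 180°.
Total crossings: 0.

0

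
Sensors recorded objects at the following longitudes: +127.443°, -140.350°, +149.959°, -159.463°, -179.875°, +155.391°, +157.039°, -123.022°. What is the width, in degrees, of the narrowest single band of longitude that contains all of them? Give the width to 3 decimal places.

Sort the longitudes: -179.875°, -159.463°, -140.350°, -123.022°, +127.443°, +149.959°, +155.391°, +157.039°.
Eastward gaps between consecutive values (wrapping around): 20.412°, 19.113°, 17.328°, 250.465°, 22.516°, 5.432°, 1.648°, 23.086°.
Largest gap = 250.465° ⇒ minimal covering band is its complement: 360° − 250.465° = 109.535°.
Band runs from +127.443° eastward to -123.022°, crossing the antimeridian.

109.535°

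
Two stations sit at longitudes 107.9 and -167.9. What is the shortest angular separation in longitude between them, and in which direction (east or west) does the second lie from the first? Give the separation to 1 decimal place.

Raw difference: -167.9 − 107.9 = -275.8°.
Normalise into (−180°, 180°]: -275.8° + 360° = 84.2°.
Positive ⇒ the second point lies to the east; separation 84.2°.

84.2° east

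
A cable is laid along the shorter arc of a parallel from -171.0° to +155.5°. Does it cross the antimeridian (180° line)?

Yes

Naïve |155.5 − -171.0| = 326.5° > 180°, so the shorter arc goes the other way round — across 180°.
Signed shortest Δλ = ((155.5 − -171.0 + 180) mod 360) − 180 = -33.5°.
Going west by 33.5° from -171.0° passes through 180° before reaching +155.5°.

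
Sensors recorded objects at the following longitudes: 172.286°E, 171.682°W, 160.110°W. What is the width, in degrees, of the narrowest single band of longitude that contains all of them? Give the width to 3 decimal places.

Sort the longitudes: -171.682°, -160.110°, +172.286°.
Eastward gaps between consecutive values (wrapping around): 11.572°, 332.396°, 16.032°.
Largest gap = 332.396° ⇒ minimal covering band is its complement: 360° − 332.396° = 27.604°.
Band runs from +172.286° eastward to -160.110°, crossing the antimeridian.

27.604°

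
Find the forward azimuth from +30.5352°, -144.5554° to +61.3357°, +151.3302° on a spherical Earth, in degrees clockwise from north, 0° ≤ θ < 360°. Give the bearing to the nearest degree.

Δλ = 151.3302 − -144.5554 = 295.8856°; wrapped into (−180°, 180°]: -64.1144°.
θ = atan2( sin Δλ · cos φ₂ , cos φ₁ · sin φ₂ − sin φ₁ · cos φ₂ · cos Δλ )
  = atan2(-0.43155, 0.64936) = -33.607° → normalised to [0°, 360°): 326.393°.

326°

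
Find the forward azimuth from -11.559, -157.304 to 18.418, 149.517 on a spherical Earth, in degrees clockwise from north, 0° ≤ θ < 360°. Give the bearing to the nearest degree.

299°

Δλ = 149.517 − -157.304 = 306.821°; wrapped into (−180°, 180°]: -53.179°.
θ = atan2( sin Δλ · cos φ₂ , cos φ₁ · sin φ₂ − sin φ₁ · cos φ₂ · cos Δλ )
  = atan2(-0.75951, 0.42348) = -60.857° → normalised to [0°, 360°): 299.143°.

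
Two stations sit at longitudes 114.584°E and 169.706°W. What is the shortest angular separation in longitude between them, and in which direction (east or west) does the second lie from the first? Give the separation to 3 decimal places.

Raw difference: -169.706 − 114.584 = -284.29°.
Normalise into (−180°, 180°]: -284.29° + 360° = 75.71°.
Positive ⇒ the second point lies to the east; separation 75.710°.

75.710° east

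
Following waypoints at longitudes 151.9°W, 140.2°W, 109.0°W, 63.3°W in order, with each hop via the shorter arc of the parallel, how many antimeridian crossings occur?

Leg 1: -151.9° → -140.2°, shortest Δλ = 11.7° (east) — does not cross 180°.
Leg 2: -140.2° → -109.0°, shortest Δλ = 31.2° (east) — does not cross 180°.
Leg 3: -109.0° → -63.3°, shortest Δλ = 45.7° (east) — does not cross 180°.
Total crossings: 0.

0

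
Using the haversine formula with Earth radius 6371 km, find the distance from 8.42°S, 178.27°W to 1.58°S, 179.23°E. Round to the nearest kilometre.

809 km

Δλ = 179.23 − -178.27 = 357.50°; wrapped into (−180°, 180°]: -2.50°.
Δφ = -1.58 − -8.42 = 6.84°.
a = sin²(Δφ/2) + cos φ₁ · cos φ₂ · sin²(Δλ/2) = 0.004029.
c = 2·atan2(√a, √(1−a)) = 0.12704 rad → d = 6371·c ≈ 809.36 km.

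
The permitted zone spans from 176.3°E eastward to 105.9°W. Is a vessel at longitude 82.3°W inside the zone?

Band width going east from +176.3° to -105.9°: ((-105.9 − 176.3) mod 360) = 77.8°.
Offset of -82.3° east of the west edge: ((-82.3 − 176.3) mod 360) = 101.4°.
101.4° > 77.8° ⇒ outside.

No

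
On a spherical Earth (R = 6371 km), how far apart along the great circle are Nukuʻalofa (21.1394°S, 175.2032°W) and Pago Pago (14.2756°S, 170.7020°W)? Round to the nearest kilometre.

900 km

Δλ = -170.7020 − -175.2032 = 4.5012°.
Δφ = -14.2756 − -21.1394 = 6.8638°.
a = sin²(Δφ/2) + cos φ₁ · cos φ₂ · sin²(Δλ/2) = 0.004977.
c = 2·atan2(√a, √(1−a)) = 0.14122 rad → d = 6371·c ≈ 899.71 km.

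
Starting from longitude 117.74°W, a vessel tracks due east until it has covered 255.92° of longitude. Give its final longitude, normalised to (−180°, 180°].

138.18°E

Start at -117.74°; shift +255.92° → +138.18°.
+138.18° already lies in (−180°, 180°].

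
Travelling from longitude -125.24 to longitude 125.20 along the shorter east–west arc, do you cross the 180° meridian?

Naïve |125.20 − -125.24| = 250.44° > 180°, so the shorter arc goes the other way round — across 180°.
Signed shortest Δλ = ((125.20 − -125.24 + 180) mod 360) − 180 = -109.56°.
Going west by 109.56° from -125.24° passes through 180° before reaching +125.20°.

Yes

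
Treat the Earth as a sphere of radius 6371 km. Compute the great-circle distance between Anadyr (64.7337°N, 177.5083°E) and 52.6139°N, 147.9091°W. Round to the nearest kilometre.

2364 km

Δλ = -147.9091 − 177.5083 = -325.4174°; wrapped into (−180°, 180°]: 34.5826°.
Δφ = 52.6139 − 64.7337 = -12.1198°.
a = sin²(Δφ/2) + cos φ₁ · cos φ₂ · sin²(Δλ/2) = 0.034040.
c = 2·atan2(√a, √(1−a)) = 0.37113 rad → d = 6371·c ≈ 2364.45 km.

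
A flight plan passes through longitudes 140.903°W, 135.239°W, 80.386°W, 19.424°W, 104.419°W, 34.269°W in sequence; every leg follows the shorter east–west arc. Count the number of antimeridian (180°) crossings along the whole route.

Leg 1: -140.903° → -135.239°, shortest Δλ = 5.664° (east) — does not cross 180°.
Leg 2: -135.239° → -80.386°, shortest Δλ = 54.853° (east) — does not cross 180°.
Leg 3: -80.386° → -19.424°, shortest Δλ = 60.962° (east) — does not cross 180°.
Leg 4: -19.424° → -104.419°, shortest Δλ = -84.995° (west) — does not cross 180°.
Leg 5: -104.419° → -34.269°, shortest Δλ = 70.15° (east) — does not cross 180°.
Total crossings: 0.

0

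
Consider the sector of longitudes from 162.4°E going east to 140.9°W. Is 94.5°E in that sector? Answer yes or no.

No

Band width going east from +162.4° to -140.9°: ((-140.9 − 162.4) mod 360) = 56.7°.
Offset of +94.5° east of the west edge: ((94.5 − 162.4) mod 360) = 292.1°.
292.1° > 56.7° ⇒ outside.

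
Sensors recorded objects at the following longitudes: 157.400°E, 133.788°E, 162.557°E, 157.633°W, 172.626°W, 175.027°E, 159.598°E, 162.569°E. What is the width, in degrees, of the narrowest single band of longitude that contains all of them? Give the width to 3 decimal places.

Sort the longitudes: -172.626°, -157.633°, +133.788°, +157.400°, +159.598°, +162.557°, +162.569°, +175.027°.
Eastward gaps between consecutive values (wrapping around): 14.993°, 291.421°, 23.612°, 2.198°, 2.959°, 0.012°, 12.458°, 12.347°.
Largest gap = 291.421° ⇒ minimal covering band is its complement: 360° − 291.421° = 68.579°.
Band runs from +133.788° eastward to -157.633°, crossing the antimeridian.

68.579°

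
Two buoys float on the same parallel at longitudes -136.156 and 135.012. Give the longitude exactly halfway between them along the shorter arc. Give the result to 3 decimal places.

+179.428°

Signed shortest Δλ from -136.156° to +135.012° is -88.832°.
Midpoint longitude = -136.156° + (-88.832°)/2 = -136.156° − 44.416° = -180.572°.
Normalise into (−180°, 180°]: +179.428°.
(The naïve average (-136.156 + +135.012)/2 = -0.572° is on the wrong side of the globe.)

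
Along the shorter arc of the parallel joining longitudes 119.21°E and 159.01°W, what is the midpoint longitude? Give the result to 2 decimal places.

160.10°E

Signed shortest Δλ from +119.21° to -159.01° is +81.78°.
Midpoint longitude = +119.21° + (+81.78°)/2 = +119.21° + 40.89° = +160.10°.
(The naïve average (+119.21 + -159.01)/2 = -19.9° is on the wrong side of the globe.)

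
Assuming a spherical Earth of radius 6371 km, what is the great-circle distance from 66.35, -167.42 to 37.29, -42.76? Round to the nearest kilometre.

7569 km

Δλ = -42.76 − -167.42 = 124.66°.
Δφ = 37.29 − 66.35 = -29.06°.
a = sin²(Δφ/2) + cos φ₁ · cos φ₂ · sin²(Δλ/2) = 0.313267.
c = 2·atan2(√a, √(1−a)) = 1.18805 rad → d = 6371·c ≈ 7569.09 km.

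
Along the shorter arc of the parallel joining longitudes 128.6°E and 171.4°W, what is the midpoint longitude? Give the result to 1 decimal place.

Signed shortest Δλ from +128.6° to -171.4° is +60.0°.
Midpoint longitude = +128.6° + (+60.0°)/2 = +128.6° + 30.0° = +158.6°.
(The naïve average (+128.6 + -171.4)/2 = -21.4° is on the wrong side of the globe.)

158.6°E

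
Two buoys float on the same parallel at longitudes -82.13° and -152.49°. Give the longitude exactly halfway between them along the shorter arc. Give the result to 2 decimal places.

Signed shortest Δλ from -82.13° to -152.49° is -70.36°.
Midpoint longitude = -82.13° + (-70.36°)/2 = -82.13° − 35.18° = -117.31°.

-117.31°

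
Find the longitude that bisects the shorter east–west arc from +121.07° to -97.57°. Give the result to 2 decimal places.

-168.25°

Signed shortest Δλ from +121.07° to -97.57° is +141.36°.
Midpoint longitude = +121.07° + (+141.36°)/2 = +121.07° + 70.68° = +191.75°.
Normalise into (−180°, 180°]: -168.25°.
(The naïve average (+121.07 + -97.57)/2 = 11.75° is on the wrong side of the globe.)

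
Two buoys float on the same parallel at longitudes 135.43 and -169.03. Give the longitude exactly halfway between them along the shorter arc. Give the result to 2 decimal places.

+163.20°

Signed shortest Δλ from +135.43° to -169.03° is +55.54°.
Midpoint longitude = +135.43° + (+55.54°)/2 = +135.43° + 27.77° = +163.20°.
(The naïve average (+135.43 + -169.03)/2 = -16.8° is on the wrong side of the globe.)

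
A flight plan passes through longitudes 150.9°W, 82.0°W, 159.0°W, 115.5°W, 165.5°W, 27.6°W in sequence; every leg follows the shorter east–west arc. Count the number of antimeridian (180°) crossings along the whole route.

Leg 1: -150.9° → -82.0°, shortest Δλ = 68.9° (east) — does not cross 180°.
Leg 2: -82.0° → -159.0°, shortest Δλ = -77.0° (west) — does not cross 180°.
Leg 3: -159.0° → -115.5°, shortest Δλ = 43.5° (east) — does not cross 180°.
Leg 4: -115.5° → -165.5°, shortest Δλ = -50.0° (west) — does not cross 180°.
Leg 5: -165.5° → -27.6°, shortest Δλ = 137.9° (east) — does not cross 180°.
Total crossings: 0.

0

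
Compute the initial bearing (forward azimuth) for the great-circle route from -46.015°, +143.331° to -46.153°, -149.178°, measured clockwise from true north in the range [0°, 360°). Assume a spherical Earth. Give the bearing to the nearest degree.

116°

Δλ = -149.178 − 143.331 = -292.509°; wrapped into (−180°, 180°]: 67.491°.
θ = atan2( sin Δλ · cos φ₂ , cos φ₁ · sin φ₂ − sin φ₁ · cos φ₂ · cos Δλ )
  = atan2(0.63996, -0.31003) = 115.848° → normalised to [0°, 360°): 115.848°.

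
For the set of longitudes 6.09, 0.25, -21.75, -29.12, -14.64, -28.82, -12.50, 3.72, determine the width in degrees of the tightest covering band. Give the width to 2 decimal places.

35.21°

Sort the longitudes: -29.12°, -28.82°, -21.75°, -14.64°, -12.50°, +0.25°, +3.72°, +6.09°.
Eastward gaps between consecutive values (wrapping around): 0.30°, 7.07°, 7.11°, 2.14°, 12.75°, 3.47°, 2.37°, 324.79°.
Largest gap = 324.79° ⇒ minimal covering band is its complement: 360° − 324.79° = 35.21°.
Band runs from -29.12° eastward to +6.09°.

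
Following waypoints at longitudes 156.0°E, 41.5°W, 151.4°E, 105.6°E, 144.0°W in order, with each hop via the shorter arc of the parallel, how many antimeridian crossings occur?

Leg 1: +156.0° → -41.5°, shortest Δλ = 162.5° (east) — crosses 180°.
Leg 2: -41.5° → +151.4°, shortest Δλ = -167.1° (west) — crosses 180°.
Leg 3: +151.4° → +105.6°, shortest Δλ = -45.8° (west) — does not cross 180°.
Leg 4: +105.6° → -144.0°, shortest Δλ = 110.4° (east) — crosses 180°.
Total crossings: 3.

3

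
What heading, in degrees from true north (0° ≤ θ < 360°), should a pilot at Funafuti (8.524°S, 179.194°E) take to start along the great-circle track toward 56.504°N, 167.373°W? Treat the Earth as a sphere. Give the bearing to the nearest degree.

8°

Δλ = -167.373 − 179.194 = -346.567°; wrapped into (−180°, 180°]: 13.433°.
θ = atan2( sin Δλ · cos φ₂ , cos φ₁ · sin φ₂ − sin φ₁ · cos φ₂ · cos Δλ )
  = atan2(0.12821, 0.90428) = 8.069° → normalised to [0°, 360°): 8.069°.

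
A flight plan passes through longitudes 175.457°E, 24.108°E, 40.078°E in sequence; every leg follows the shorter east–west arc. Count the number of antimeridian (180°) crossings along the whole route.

Leg 1: +175.457° → +24.108°, shortest Δλ = -151.349° (west) — does not cross 180°.
Leg 2: +24.108° → +40.078°, shortest Δλ = 15.97° (east) — does not cross 180°.
Total crossings: 0.

0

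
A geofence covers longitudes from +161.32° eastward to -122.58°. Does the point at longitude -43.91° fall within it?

No

Band width going east from +161.32° to -122.58°: ((-122.58 − 161.32) mod 360) = 76.10°.
Offset of -43.91° east of the west edge: ((-43.91 − 161.32) mod 360) = 154.77°.
154.77° > 76.10° ⇒ outside.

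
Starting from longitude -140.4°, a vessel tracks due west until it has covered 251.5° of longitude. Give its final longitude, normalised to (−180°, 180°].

-31.9°

Start at -140.4°; shift −251.5° → -391.9°.
-391.9° lies outside (−180°, 180°]; add 360° → -31.9°.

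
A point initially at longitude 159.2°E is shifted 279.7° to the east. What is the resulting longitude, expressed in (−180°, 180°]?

Start at +159.2°; shift +279.7° → +438.9°.
+438.9° lies outside (−180°, 180°]; subtract 360° → +78.9°.

78.9°E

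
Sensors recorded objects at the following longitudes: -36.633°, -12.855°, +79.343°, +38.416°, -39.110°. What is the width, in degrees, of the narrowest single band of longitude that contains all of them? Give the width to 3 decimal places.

118.453°

Sort the longitudes: -39.110°, -36.633°, -12.855°, +38.416°, +79.343°.
Eastward gaps between consecutive values (wrapping around): 2.477°, 23.778°, 51.271°, 40.927°, 241.547°.
Largest gap = 241.547° ⇒ minimal covering band is its complement: 360° − 241.547° = 118.453°.
Band runs from -39.110° eastward to +79.343°.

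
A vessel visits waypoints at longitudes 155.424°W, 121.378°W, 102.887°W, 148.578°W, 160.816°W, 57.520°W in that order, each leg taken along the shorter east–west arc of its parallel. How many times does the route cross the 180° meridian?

0

Leg 1: -155.424° → -121.378°, shortest Δλ = 34.046° (east) — does not cross 180°.
Leg 2: -121.378° → -102.887°, shortest Δλ = 18.491° (east) — does not cross 180°.
Leg 3: -102.887° → -148.578°, shortest Δλ = -45.691° (west) — does not cross 180°.
Leg 4: -148.578° → -160.816°, shortest Δλ = -12.238° (west) — does not cross 180°.
Leg 5: -160.816° → -57.520°, shortest Δλ = 103.296° (east) — does not cross 180°.
Total crossings: 0.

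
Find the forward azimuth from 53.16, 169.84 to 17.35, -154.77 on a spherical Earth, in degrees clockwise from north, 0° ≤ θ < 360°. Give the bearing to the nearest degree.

129°

Δλ = -154.77 − 169.84 = -324.61°; wrapped into (−180°, 180°]: 35.39°.
θ = atan2( sin Δλ · cos φ₂ , cos φ₁ · sin φ₂ − sin φ₁ · cos φ₂ · cos Δλ )
  = atan2(0.55279, -0.44395) = 128.768° → normalised to [0°, 360°): 128.768°.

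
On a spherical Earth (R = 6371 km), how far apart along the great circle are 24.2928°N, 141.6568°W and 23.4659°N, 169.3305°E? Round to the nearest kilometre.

4958 km

Δλ = 169.3305 − -141.6568 = 310.9873°; wrapped into (−180°, 180°]: -49.0127°.
Δφ = 23.4659 − 24.2928 = -0.8269°.
a = sin²(Δφ/2) + cos φ₁ · cos φ₂ · sin²(Δλ/2) = 0.143902.
c = 2·atan2(√a, √(1−a)) = 0.77818 rad → d = 6371·c ≈ 4957.76 km.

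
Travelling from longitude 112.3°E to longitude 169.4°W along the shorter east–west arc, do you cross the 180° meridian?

Naïve |-169.4 − 112.3| = 281.7° > 180°, so the shorter arc goes the other way round — across 180°.
Signed shortest Δλ = ((-169.4 − 112.3 + 180) mod 360) − 180 = 78.3°.
Going east by 78.3° from +112.3° passes through 180° before reaching -169.4°.

Yes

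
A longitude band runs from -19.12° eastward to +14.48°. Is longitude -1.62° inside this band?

Yes

Band width going east from -19.12° to +14.48°: ((14.48 − -19.12) mod 360) = 33.60°.
Offset of -1.62° east of the west edge: ((-1.62 − -19.12) mod 360) = 17.50°.
17.50° ≤ 33.60° ⇒ inside.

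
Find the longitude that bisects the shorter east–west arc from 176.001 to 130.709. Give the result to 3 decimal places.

+153.355°

Signed shortest Δλ from +176.001° to +130.709° is -45.292°.
Midpoint longitude = +176.001° + (-45.292°)/2 = +176.001° − 22.646° = +153.355°.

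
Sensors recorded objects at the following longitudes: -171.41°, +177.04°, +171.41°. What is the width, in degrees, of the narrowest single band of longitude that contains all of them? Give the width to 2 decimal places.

17.18°

Sort the longitudes: -171.41°, +171.41°, +177.04°.
Eastward gaps between consecutive values (wrapping around): 342.82°, 5.63°, 11.55°.
Largest gap = 342.82° ⇒ minimal covering band is its complement: 360° − 342.82° = 17.18°.
Band runs from +171.41° eastward to -171.41°, crossing the antimeridian.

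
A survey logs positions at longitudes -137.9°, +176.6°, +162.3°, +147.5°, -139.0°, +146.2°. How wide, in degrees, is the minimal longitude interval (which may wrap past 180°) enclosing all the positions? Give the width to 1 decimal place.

Sort the longitudes: -139.0°, -137.9°, +146.2°, +147.5°, +162.3°, +176.6°.
Eastward gaps between consecutive values (wrapping around): 1.1°, 284.1°, 1.3°, 14.8°, 14.3°, 44.4°.
Largest gap = 284.1° ⇒ minimal covering band is its complement: 360° − 284.1° = 75.9°.
Band runs from +146.2° eastward to -137.9°, crossing the antimeridian.

75.9°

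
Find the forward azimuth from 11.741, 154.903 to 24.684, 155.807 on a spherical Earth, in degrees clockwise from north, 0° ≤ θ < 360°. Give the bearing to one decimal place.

3.7°

Δλ = 155.807 − 154.903 = 0.904°.
θ = atan2( sin Δλ · cos φ₂ , cos φ₁ · sin φ₂ − sin φ₁ · cos φ₂ · cos Δλ )
  = atan2(0.01434, 0.22400) = 3.662° → normalised to [0°, 360°): 3.662°.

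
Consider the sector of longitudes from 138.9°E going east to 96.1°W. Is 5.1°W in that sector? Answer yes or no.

Band width going east from +138.9° to -96.1°: ((-96.1 − 138.9) mod 360) = 125.0°.
Offset of -5.1° east of the west edge: ((-5.1 − 138.9) mod 360) = 216.0°.
216.0° > 125.0° ⇒ outside.

No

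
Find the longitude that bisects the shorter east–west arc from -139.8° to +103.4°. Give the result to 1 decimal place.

Signed shortest Δλ from -139.8° to +103.4° is -116.8°.
Midpoint longitude = -139.8° + (-116.8°)/2 = -139.8° − 58.4° = -198.2°.
Normalise into (−180°, 180°]: +161.8°.
(The naïve average (-139.8 + +103.4)/2 = -18.2° is on the wrong side of the globe.)

+161.8°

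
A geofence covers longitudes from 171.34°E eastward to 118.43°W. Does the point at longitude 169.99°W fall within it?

Band width going east from +171.34° to -118.43°: ((-118.43 − 171.34) mod 360) = 70.23°.
Offset of -169.99° east of the west edge: ((-169.99 − 171.34) mod 360) = 18.67°.
18.67° ≤ 70.23° ⇒ inside.

Yes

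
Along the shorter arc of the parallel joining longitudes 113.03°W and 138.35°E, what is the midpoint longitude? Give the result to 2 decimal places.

Signed shortest Δλ from -113.03° to +138.35° is -108.62°.
Midpoint longitude = -113.03° + (-108.62°)/2 = -113.03° − 54.31° = -167.34°.
(The naïve average (-113.03 + +138.35)/2 = 12.66° is on the wrong side of the globe.)

167.34°W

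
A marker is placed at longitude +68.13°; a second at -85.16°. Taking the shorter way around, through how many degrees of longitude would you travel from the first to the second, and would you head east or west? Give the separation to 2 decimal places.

Raw difference: -85.16 − 68.13 = -153.29°.
Normalise into (−180°, 180°]: -153.29° stays -153.29°.
Negative ⇒ the second point lies to the west; separation 153.29°.

153.29° west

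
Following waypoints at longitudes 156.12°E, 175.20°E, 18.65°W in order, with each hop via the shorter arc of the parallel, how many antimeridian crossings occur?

1

Leg 1: +156.12° → +175.20°, shortest Δλ = 19.08° (east) — does not cross 180°.
Leg 2: +175.20° → -18.65°, shortest Δλ = 166.15° (east) — crosses 180°.
Total crossings: 1.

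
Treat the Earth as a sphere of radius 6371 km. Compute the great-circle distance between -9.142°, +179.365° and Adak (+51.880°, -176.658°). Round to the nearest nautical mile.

Δλ = -176.658 − 179.365 = -356.023°; wrapped into (−180°, 180°]: 3.977°.
Δφ = 51.880 − -9.142 = 61.022°.
a = sin²(Δφ/2) + cos φ₁ · cos φ₂ · sin²(Δλ/2) = 0.258497.
c = 2·atan2(√a, √(1−a)) = 1.06671 rad → d = 6371·c ≈ 6796.02 km ≈ 3669.56 nmi.

3670 nmi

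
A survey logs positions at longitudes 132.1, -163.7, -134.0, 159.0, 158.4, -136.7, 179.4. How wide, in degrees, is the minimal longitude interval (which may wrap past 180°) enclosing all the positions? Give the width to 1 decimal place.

Sort the longitudes: -163.7°, -136.7°, -134.0°, +132.1°, +158.4°, +159.0°, +179.4°.
Eastward gaps between consecutive values (wrapping around): 27.0°, 2.7°, 266.1°, 26.3°, 0.6°, 20.4°, 16.9°.
Largest gap = 266.1° ⇒ minimal covering band is its complement: 360° − 266.1° = 93.9°.
Band runs from +132.1° eastward to -134.0°, crossing the antimeridian.

93.9°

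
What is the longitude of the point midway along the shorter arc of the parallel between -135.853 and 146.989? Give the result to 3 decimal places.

-174.432°

Signed shortest Δλ from -135.853° to +146.989° is -77.158°.
Midpoint longitude = -135.853° + (-77.158°)/2 = -135.853° − 38.579° = -174.432°.
(The naïve average (-135.853 + +146.989)/2 = 5.568° is on the wrong side of the globe.)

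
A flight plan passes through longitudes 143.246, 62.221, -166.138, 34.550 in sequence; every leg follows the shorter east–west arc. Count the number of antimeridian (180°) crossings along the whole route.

Leg 1: +143.246° → +62.221°, shortest Δλ = -81.025° (west) — does not cross 180°.
Leg 2: +62.221° → -166.138°, shortest Δλ = 131.641° (east) — crosses 180°.
Leg 3: -166.138° → +34.550°, shortest Δλ = -159.312° (west) — crosses 180°.
Total crossings: 2.

2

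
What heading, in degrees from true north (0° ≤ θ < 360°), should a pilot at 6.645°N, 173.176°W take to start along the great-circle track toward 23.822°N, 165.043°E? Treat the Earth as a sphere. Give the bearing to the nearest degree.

312°

Δλ = 165.043 − -173.176 = 338.219°; wrapped into (−180°, 180°]: -21.781°.
θ = atan2( sin Δλ · cos φ₂ , cos φ₁ · sin φ₂ − sin φ₁ · cos φ₂ · cos Δλ )
  = atan2(-0.33945, 0.30288) = -48.258° → normalised to [0°, 360°): 311.742°.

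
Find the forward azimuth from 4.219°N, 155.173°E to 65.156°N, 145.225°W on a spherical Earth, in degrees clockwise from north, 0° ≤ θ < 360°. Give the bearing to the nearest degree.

22°

Δλ = -145.225 − 155.173 = -300.398°; wrapped into (−180°, 180°]: 59.602°.
θ = atan2( sin Δλ · cos φ₂ , cos φ₁ · sin φ₂ − sin φ₁ · cos φ₂ · cos Δλ )
  = atan2(0.36239, 0.88936) = 22.170° → normalised to [0°, 360°): 22.170°.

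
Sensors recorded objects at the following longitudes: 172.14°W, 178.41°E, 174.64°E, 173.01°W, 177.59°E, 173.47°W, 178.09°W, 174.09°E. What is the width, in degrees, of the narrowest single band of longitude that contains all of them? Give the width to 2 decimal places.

13.77°

Sort the longitudes: -178.09°, -173.47°, -173.01°, -172.14°, +174.09°, +174.64°, +177.59°, +178.41°.
Eastward gaps between consecutive values (wrapping around): 4.62°, 0.46°, 0.87°, 346.23°, 0.55°, 2.95°, 0.82°, 3.50°.
Largest gap = 346.23° ⇒ minimal covering band is its complement: 360° − 346.23° = 13.77°.
Band runs from +174.09° eastward to -172.14°, crossing the antimeridian.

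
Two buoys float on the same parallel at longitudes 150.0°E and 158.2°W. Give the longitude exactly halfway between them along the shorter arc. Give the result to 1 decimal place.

175.9°E

Signed shortest Δλ from +150.0° to -158.2° is +51.8°.
Midpoint longitude = +150.0° + (+51.8°)/2 = +150.0° + 25.9° = +175.9°.
(The naïve average (+150.0 + -158.2)/2 = -4.1° is on the wrong side of the globe.)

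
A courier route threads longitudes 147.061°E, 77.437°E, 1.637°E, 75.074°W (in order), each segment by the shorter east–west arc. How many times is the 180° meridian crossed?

0

Leg 1: +147.061° → +77.437°, shortest Δλ = -69.624° (west) — does not cross 180°.
Leg 2: +77.437° → +1.637°, shortest Δλ = -75.8° (west) — does not cross 180°.
Leg 3: +1.637° → -75.074°, shortest Δλ = -76.711° (west) — does not cross 180°.
Total crossings: 0.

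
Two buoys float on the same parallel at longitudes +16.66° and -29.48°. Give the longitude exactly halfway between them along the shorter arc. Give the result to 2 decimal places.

-6.41°

Signed shortest Δλ from +16.66° to -29.48° is -46.14°.
Midpoint longitude = +16.66° + (-46.14°)/2 = +16.66° − 23.07° = -6.41°.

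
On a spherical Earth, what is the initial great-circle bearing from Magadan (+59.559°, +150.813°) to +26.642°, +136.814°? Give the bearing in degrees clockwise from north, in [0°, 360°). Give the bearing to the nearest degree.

203°

Δλ = 136.814 − 150.813 = -13.999°.
θ = atan2( sin Δλ · cos φ₂ , cos φ₁ · sin φ₂ − sin φ₁ · cos φ₂ · cos Δλ )
  = atan2(-0.21622, -0.52054) = -157.443° → normalised to [0°, 360°): 202.557°.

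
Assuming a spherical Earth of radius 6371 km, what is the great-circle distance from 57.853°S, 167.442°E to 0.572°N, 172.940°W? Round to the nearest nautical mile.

Δλ = -172.940 − 167.442 = -340.382°; wrapped into (−180°, 180°]: 19.618°.
Δφ = 0.572 − -57.853 = 58.425°.
a = sin²(Δφ/2) + cos φ₁ · cos φ₂ · sin²(Δλ/2) = 0.253636.
c = 2·atan2(√a, √(1−a)) = 1.05557 rad → d = 6371·c ≈ 6725.06 km ≈ 3631.24 nmi.

3631 nmi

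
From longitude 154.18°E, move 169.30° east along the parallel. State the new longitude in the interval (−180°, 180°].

36.52°W

Start at +154.18°; shift +169.30° → +323.48°.
+323.48° lies outside (−180°, 180°]; subtract 360° → -36.52°.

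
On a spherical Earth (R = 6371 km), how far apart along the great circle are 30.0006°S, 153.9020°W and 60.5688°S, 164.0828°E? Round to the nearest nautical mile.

Δλ = 164.0828 − -153.9020 = 317.9848°; wrapped into (−180°, 180°]: -42.0152°.
Δφ = -60.5688 − -30.0006 = -30.5682°.
a = sin²(Δφ/2) + cos φ₁ · cos φ₂ · sin²(Δλ/2) = 0.124177.
c = 2·atan2(√a, √(1−a)) = 0.72024 rad → d = 6371·c ≈ 4588.66 km ≈ 2477.68 nmi.

2478 nmi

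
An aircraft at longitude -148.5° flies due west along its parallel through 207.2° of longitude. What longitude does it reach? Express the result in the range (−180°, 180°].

Start at -148.5°; shift −207.2° → -355.7°.
-355.7° lies outside (−180°, 180°]; add 360° → +4.3°.

+4.3°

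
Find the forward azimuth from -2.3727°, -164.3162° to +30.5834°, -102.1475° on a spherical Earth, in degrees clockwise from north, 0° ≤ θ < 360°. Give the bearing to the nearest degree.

Δλ = -102.1475 − -164.3162 = 62.1687°.
θ = atan2( sin Δλ · cos φ₂ , cos φ₁ · sin φ₂ − sin φ₁ · cos φ₂ · cos Δλ )
  = atan2(0.76131, 0.52500) = 55.410° → normalised to [0°, 360°): 55.410°.

55°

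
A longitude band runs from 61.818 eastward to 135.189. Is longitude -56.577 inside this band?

Band width going east from +61.818° to +135.189°: ((135.189 − 61.818) mod 360) = 73.371°.
Offset of -56.577° east of the west edge: ((-56.577 − 61.818) mod 360) = 241.605°.
241.605° > 73.371° ⇒ outside.

No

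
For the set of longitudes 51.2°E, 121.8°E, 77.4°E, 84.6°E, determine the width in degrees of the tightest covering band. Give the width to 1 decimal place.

Sort the longitudes: +51.2°, +77.4°, +84.6°, +121.8°.
Eastward gaps between consecutive values (wrapping around): 26.2°, 7.2°, 37.2°, 289.4°.
Largest gap = 289.4° ⇒ minimal covering band is its complement: 360° − 289.4° = 70.6°.
Band runs from +51.2° eastward to +121.8°.

70.6°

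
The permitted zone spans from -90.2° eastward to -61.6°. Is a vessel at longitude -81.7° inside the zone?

Band width going east from -90.2° to -61.6°: ((-61.6 − -90.2) mod 360) = 28.6°.
Offset of -81.7° east of the west edge: ((-81.7 − -90.2) mod 360) = 8.5°.
8.5° ≤ 28.6° ⇒ inside.

Yes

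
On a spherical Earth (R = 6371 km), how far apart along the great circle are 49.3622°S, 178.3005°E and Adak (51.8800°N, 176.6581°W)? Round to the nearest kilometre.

11268 km

Δλ = -176.6581 − 178.3005 = -354.9586°; wrapped into (−180°, 180°]: 5.0414°.
Δφ = 51.8800 − -49.3622 = 101.2422°.
a = sin²(Δφ/2) + cos φ₁ · cos φ₂ · sin²(Δλ/2) = 0.598256.
c = 2·atan2(√a, √(1−a)) = 1.76860 rad → d = 6371·c ≈ 11267.72 km.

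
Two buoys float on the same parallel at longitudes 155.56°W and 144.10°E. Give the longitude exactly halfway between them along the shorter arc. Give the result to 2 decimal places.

174.27°E

Signed shortest Δλ from -155.56° to +144.10° is -60.34°.
Midpoint longitude = -155.56° + (-60.34°)/2 = -155.56° − 30.17° = -185.73°.
Normalise into (−180°, 180°]: +174.27°.
(The naïve average (-155.56 + +144.10)/2 = -5.73° is on the wrong side of the globe.)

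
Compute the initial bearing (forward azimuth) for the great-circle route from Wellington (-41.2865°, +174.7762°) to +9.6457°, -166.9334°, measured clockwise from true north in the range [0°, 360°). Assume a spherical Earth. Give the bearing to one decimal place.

22.6°

Δλ = -166.9334 − 174.7762 = -341.7096°; wrapped into (−180°, 180°]: 18.2904°.
θ = atan2( sin Δλ · cos φ₂ , cos φ₁ · sin φ₂ − sin φ₁ · cos φ₂ · cos Δλ )
  = atan2(0.30940, 0.74354) = 22.593° → normalised to [0°, 360°): 22.593°.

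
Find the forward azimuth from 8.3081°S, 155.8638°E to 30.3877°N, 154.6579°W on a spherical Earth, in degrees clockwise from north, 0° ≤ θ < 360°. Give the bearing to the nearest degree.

Δλ = -154.6579 − 155.8638 = -310.5217°; wrapped into (−180°, 180°]: 49.4783°.
θ = atan2( sin Δλ · cos φ₂ , cos φ₁ · sin φ₂ − sin φ₁ · cos φ₂ · cos Δλ )
  = atan2(0.65573, 0.58153) = 48.432° → normalised to [0°, 360°): 48.432°.

48°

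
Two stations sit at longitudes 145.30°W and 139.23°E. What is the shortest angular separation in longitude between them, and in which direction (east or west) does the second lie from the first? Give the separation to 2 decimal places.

75.47° west

Raw difference: 139.23 − -145.30 = 284.53°.
Normalise into (−180°, 180°]: 284.53° − 360° = -75.47°.
Negative ⇒ the second point lies to the west; separation 75.47°.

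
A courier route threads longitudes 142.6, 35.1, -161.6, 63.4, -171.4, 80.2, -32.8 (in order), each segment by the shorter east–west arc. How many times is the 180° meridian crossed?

Leg 1: +142.6° → +35.1°, shortest Δλ = -107.5° (west) — does not cross 180°.
Leg 2: +35.1° → -161.6°, shortest Δλ = 163.3° (east) — crosses 180°.
Leg 3: -161.6° → +63.4°, shortest Δλ = -135.0° (west) — crosses 180°.
Leg 4: +63.4° → -171.4°, shortest Δλ = 125.2° (east) — crosses 180°.
Leg 5: -171.4° → +80.2°, shortest Δλ = -108.4° (west) — crosses 180°.
Leg 6: +80.2° → -32.8°, shortest Δλ = -113.0° (west) — does not cross 180°.
Total crossings: 4.

4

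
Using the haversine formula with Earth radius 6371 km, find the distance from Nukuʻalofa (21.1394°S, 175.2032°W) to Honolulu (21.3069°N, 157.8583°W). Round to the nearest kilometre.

Δλ = -157.8583 − -175.2032 = 17.3449°.
Δφ = 21.3069 − -21.1394 = 42.4463°.
a = sin²(Δφ/2) + cos φ₁ · cos φ₂ · sin²(Δλ/2) = 0.150802.
c = 2·atan2(√a, √(1−a)) = 0.79764 rad → d = 6371·c ≈ 5081.77 km.

5082 km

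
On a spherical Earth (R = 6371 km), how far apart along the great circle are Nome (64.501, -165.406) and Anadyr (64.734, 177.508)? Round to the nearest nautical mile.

Δλ = 177.508 − -165.406 = 342.914°; wrapped into (−180°, 180°]: -17.086°.
Δφ = 64.734 − 64.501 = 0.233°.
a = sin²(Δφ/2) + cos φ₁ · cos φ₂ · sin²(Δλ/2) = 0.004059.
c = 2·atan2(√a, √(1−a)) = 0.12751 rad → d = 6371·c ≈ 812.34 km ≈ 438.63 nmi.

439 nmi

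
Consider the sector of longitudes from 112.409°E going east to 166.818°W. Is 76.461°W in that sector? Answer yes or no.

Band width going east from +112.409° to -166.818°: ((-166.818 − 112.409) mod 360) = 80.773°.
Offset of -76.461° east of the west edge: ((-76.461 − 112.409) mod 360) = 171.130°.
171.130° > 80.773° ⇒ outside.

No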